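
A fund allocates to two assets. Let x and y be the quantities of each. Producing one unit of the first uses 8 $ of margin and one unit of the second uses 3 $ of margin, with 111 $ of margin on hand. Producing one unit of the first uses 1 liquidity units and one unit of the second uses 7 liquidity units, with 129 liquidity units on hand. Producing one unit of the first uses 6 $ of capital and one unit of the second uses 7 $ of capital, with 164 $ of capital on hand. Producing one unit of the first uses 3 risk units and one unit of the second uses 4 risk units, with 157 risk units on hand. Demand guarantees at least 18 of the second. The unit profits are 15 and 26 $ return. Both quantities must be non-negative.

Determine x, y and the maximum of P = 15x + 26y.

x = 3, y = 18, maximum P = 513

Feasible corners and P = 15x + 26y:
  (0, 129/7) → P = 3354/7
  (0, 18) → P = 468
  (3, 18) → P = 513

The optimum lies where x + 7y = 129 and y = 18.
Solving simultaneously gives x = 3, y = 18.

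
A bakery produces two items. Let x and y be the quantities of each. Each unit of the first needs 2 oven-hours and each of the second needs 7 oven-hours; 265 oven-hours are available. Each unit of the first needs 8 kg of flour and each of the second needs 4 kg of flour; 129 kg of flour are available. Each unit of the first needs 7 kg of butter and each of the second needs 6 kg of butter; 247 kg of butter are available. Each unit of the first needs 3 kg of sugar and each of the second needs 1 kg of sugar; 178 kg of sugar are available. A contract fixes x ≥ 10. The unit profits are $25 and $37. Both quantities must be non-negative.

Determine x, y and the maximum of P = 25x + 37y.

Vertices and P = 25x + 37y:
  (129/8, 0) → P = 3225/8
  (10, 0) → P = 250
  (10, 49/4) → P = 2813/4

The optimum lies where 8x + 4y = 129 and x = 10.
Solving simultaneously gives x = 10, y = 49/4.

x = 10, y = 49/4, maximum P = 2813/4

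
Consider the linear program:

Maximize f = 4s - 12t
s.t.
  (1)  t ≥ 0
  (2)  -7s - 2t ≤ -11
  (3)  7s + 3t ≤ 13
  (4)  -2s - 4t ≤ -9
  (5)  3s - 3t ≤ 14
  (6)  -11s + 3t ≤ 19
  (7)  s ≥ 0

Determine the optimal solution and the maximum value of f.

The optimum lies where 7s + 3t = 13 and -2s - 4t = -9.
Solving simultaneously gives s = 25/22, t = 37/22.

s = 25/22, t = 37/22, maximum f = -172/11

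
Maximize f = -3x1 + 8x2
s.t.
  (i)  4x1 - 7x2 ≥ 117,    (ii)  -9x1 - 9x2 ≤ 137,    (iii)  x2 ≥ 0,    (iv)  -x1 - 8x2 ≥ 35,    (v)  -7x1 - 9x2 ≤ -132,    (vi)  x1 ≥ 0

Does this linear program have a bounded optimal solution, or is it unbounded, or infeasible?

infeasible

The boundaries 4x1 - 7x2 = 117 and x2 = 0 meet at (117/4, 0), but that point violates -x1 - 8x2 ≥ 35. Every candidate vertex is excluded by some other constraint, so the feasible region is empty.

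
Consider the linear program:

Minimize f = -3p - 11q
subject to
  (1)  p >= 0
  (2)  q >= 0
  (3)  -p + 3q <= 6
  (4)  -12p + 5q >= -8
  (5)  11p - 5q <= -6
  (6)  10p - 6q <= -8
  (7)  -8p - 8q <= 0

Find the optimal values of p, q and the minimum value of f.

Extreme points and f = -3p - 11q:
  (0, 2) → f = -22
  (0, 4/3) → f = -44/3
  (3/7, 15/7) → f = -174/7
  (1/4, 7/4) → f = -20

p = 3/7, q = 15/7, minimum f = -174/7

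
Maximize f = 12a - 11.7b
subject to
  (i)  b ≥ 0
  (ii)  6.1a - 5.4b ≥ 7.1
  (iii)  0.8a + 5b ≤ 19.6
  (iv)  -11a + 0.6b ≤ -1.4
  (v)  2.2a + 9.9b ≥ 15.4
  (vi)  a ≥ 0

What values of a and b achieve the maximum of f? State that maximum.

a = 24.5, b = 0, maximum f = 294

Corner points and f = 12a - 11.7b:
  (49/2, 0) → f = 294
  (7, 0) → f = 84
  (7067/1741, 5694/1741) → f = 90921/8705
  (155/73, 712/657) → f = 64/5

The optimum lies where b = 0 and 0.8a + 5b = 19.6.
Solving simultaneously gives a = 49/2, b = 0.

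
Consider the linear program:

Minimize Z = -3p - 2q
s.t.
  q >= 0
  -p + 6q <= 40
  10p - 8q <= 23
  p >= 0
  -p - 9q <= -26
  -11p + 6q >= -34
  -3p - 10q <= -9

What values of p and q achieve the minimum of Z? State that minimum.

Feasible corners and Z = -3p - 2q:
  (0, 20/3) → Z = -40/3
  (37/5, 79/10) → Z = -38
  (415/98, 237/98) → Z = -1719/98
  (67/14, 87/28) → Z = -144/7
  (0, 26/9) → Z = -52/9

p = 37/5, q = 79/10, minimum Z = -38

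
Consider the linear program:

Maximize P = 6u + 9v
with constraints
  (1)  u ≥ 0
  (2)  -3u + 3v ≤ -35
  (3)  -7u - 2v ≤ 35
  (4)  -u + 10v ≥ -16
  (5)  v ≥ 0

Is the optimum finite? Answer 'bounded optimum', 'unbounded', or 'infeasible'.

unbounded

From the feasible point (35/3, 0), moving in the direction (10, 1) keeps every constraint satisfied while P increases without bound.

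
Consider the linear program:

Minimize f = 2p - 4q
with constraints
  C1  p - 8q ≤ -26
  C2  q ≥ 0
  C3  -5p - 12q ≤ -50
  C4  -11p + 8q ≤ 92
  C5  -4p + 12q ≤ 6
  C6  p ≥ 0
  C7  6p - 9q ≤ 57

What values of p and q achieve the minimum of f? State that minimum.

p = 66/5, q = 49/10, minimum f = 34/5

Feasible corners and f = 2p - 4q:
  (66/5, 49/10) → f = 34/5
  (230/13, 71/13) → f = 176/13
  (41/2, 22/3) → f = 35/3

At the optimal vertex, p - 8q = -26 and -4p + 12q = 6.
Solving simultaneously gives p = 66/5, q = 49/10.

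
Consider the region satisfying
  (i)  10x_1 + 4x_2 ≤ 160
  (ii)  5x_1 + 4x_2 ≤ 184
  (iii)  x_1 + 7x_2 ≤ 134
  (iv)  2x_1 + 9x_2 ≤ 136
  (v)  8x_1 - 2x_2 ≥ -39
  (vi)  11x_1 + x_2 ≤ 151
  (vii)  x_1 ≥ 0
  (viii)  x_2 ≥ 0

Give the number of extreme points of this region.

5

Pairwise boundary intersections that survive every other constraint:
  (448/41, 520/41)
  (222/17, 125/17)
  (0, 136/9)
  (151/11, 0)
  (0, 0)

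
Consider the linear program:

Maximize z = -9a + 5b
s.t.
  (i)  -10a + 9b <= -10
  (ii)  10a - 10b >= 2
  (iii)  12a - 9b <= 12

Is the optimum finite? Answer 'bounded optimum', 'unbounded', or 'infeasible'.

unbounded

From the feasible point (1, 0), moving in the direction (-9, -12) keeps every constraint satisfied while z increases without bound.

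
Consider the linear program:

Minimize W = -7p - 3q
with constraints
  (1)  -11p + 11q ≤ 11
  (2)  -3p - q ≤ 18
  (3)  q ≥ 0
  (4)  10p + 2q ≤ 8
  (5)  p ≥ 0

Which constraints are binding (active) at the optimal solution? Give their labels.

(1) and (4)

Extreme points and W = -7p - 3q:
  (1/2, 3/2) → W = -8
  (0, 1) → W = -3
  (4/5, 0) → W = -28/5
  (0, 0) → W = 0

The minimum is at (1/2, 3/2). Substituting into each constraint, equality holds for (1) and (4); the remaining constraints have slack.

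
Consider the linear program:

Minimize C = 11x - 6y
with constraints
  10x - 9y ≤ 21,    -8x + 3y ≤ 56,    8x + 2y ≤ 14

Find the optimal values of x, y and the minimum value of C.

x = -7/4, y = 14, minimum C = -413/4

Extreme points and C = 11x - 6y:
  (-27/2, -52/3) → C = -89/2
  (42/23, -7/23) → C = 504/23
  (-7/4, 14) → C = -413/4

At the optimal vertex, -8x + 3y = 56 and 8x + 2y = 14.
Solving simultaneously gives x = -7/4, y = 14.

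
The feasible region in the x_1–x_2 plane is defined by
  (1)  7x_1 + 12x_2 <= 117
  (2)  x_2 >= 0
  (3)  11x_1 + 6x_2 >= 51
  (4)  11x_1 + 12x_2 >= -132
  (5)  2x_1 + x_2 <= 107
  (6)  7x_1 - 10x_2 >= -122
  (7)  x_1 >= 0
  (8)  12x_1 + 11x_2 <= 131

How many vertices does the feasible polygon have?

Pairwise boundary intersections that survive every other constraint:
  (0, 39/4)
  (285/67, 487/67)
  (51/11, 0)
  (131/12, 0)
  (0, 17/2)

5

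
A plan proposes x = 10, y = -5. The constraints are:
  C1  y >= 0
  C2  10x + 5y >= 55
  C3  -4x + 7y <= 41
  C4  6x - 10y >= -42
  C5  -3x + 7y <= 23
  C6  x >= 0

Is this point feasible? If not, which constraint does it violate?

not feasible — violates C1

Constraint C1: y = -5, which is not ≥ 0. All other constraints are satisfied.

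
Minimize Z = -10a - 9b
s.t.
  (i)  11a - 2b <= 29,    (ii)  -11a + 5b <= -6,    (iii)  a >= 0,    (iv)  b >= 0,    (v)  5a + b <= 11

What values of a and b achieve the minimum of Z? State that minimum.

a = 61/36, b = 91/36, minimum Z = -1429/36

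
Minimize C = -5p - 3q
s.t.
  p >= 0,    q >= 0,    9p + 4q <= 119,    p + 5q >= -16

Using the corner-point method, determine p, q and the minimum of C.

Vertices and C = -5p - 3q:
  (0, 0) → C = 0
  (0, 119/4) → C = -357/4
  (119/9, 0) → C = -595/9

p = 0, q = 119/4, minimum C = -357/4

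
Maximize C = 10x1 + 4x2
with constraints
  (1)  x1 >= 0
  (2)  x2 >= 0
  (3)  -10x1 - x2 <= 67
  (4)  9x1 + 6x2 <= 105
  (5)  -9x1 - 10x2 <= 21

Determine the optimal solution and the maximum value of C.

Corner points and C = 10x1 + 4x2:
  (0, 0) → C = 0
  (0, 35/2) → C = 70
  (35/3, 0) → C = 350/3

At the optimal vertex, x2 = 0 and 9x1 + 6x2 = 105.
Solving simultaneously gives x1 = 35/3, x2 = 0.

x1 = 35/3, x2 = 0, maximum C = 350/3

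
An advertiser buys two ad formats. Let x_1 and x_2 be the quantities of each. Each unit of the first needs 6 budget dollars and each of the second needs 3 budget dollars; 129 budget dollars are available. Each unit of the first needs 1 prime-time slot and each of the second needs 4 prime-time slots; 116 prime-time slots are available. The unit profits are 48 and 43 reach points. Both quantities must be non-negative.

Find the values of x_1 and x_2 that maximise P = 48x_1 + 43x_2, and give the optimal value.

x_1 = 8, x_2 = 27, maximum P = 1545

Corner points and P = 48x_1 + 43x_2:
  (0, 0) → P = 0
  (0, 29) → P = 1247
  (43/2, 0) → P = 1032
  (8, 27) → P = 1545

The binding constraints are 6x_1 + 3x_2 = 129 and x_1 + 4x_2 = 116.
Solving simultaneously gives x_1 = 8, x_2 = 27.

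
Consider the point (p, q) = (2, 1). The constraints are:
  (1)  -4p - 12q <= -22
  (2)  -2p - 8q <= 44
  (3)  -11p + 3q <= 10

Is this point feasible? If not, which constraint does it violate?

Constraint (1): -4p - 12q = -20, which is not ≤ -22. All other constraints are satisfied.

not feasible — violates (1)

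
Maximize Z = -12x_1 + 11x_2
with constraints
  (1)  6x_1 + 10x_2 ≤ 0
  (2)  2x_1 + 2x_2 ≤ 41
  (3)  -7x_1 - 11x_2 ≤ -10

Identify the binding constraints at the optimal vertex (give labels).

Extreme points and Z = -12x_1 + 11x_2:
  (205/4, -123/4) → Z = -3813/4
  (25, -15) → Z = -465
  (431/8, -267/8) → Z = -8109/8

The maximum is at (25, -15). Substituting into each constraint, equality holds for (1) and (3); the remaining constraints have slack.

(1) and (3)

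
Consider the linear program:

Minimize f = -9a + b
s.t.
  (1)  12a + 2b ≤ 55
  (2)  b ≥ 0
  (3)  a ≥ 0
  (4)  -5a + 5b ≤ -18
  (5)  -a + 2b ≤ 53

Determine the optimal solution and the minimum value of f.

a = 55/12, b = 0, minimum f = -165/4

Corner points and f = -9a + b:
  (55/12, 0) → f = -165/4
  (311/70, 59/70) → f = -274/7
  (18/5, 0) → f = -162/5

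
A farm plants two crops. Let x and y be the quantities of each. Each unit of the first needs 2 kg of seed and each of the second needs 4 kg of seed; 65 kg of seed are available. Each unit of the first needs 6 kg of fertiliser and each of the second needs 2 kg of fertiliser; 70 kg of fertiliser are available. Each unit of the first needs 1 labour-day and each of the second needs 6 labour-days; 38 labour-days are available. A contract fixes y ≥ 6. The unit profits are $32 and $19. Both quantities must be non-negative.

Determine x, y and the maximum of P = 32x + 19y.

x = 2, y = 6, maximum P = 178

Corner points and P = 32x + 19y:
  (0, 19/3) → P = 361/3
  (0, 6) → P = 114
  (2, 6) → P = 178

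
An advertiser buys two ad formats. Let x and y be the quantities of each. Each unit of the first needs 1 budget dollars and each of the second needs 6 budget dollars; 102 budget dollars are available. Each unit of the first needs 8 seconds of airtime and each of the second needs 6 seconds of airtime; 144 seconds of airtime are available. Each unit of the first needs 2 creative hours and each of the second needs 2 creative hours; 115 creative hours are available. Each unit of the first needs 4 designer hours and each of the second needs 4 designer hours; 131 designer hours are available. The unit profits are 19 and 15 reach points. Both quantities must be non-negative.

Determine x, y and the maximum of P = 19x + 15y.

Feasible corners and P = 19x + 15y:
  (0, 0) → P = 0
  (0, 17) → P = 255
  (18, 0) → P = 342
  (6, 16) → P = 354

x = 6, y = 16, maximum P = 354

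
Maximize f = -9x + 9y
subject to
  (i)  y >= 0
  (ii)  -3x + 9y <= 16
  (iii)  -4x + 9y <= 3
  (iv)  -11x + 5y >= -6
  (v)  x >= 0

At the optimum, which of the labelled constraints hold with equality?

(iii) and (v)

Corner points and f = -9x + 9y:
  (6/11, 0) → f = -54/11
  (0, 0) → f = 0
  (69/79, 57/79) → f = -108/79
  (0, 1/3) → f = 3

The maximum is at (0, 1/3). Substituting into each constraint, equality holds for (iii) and (v); the remaining constraints have slack.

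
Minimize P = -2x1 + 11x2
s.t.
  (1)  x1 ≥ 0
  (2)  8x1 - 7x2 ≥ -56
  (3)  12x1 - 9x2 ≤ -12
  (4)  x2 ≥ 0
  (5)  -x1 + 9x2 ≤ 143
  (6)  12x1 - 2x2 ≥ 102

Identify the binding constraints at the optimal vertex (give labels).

(3) and (6)

Feasible corners and P = -2x1 + 11x2:
  (131/11, 568/33) → P = 5462/33
  (157/14, 114/7) → P = 1097/7
  (602/53, 909/53) → P = 8795/53

The minimum is at (157/14, 114/7). Substituting into each constraint, equality holds for (3) and (6); the remaining constraints have slack.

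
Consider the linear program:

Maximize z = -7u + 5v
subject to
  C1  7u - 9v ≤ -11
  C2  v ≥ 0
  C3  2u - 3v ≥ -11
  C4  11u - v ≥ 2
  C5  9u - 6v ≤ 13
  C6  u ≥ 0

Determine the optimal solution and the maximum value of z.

Feasible corners and z = -7u + 5v:
  (29/92, 135/92) → z = 118/23
  (61/13, 190/39) → z = -331/39
  (17/31, 125/31) → z = 506/31
  (7, 25/3) → z = -22/3

u = 17/31, v = 125/31, maximum z = 506/31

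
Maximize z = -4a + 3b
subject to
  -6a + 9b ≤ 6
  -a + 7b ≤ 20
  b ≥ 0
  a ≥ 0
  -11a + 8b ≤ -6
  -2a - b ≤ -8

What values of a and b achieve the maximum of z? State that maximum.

Vertices and z = -4a + 3b:
  (46/11, 38/11) → z = -70/11
  (11/4, 5/2) → z = -7/2
  (4, 0) → z = -16
The feasible region is unbounded (it extends along (7, 1), (1, 0)), but z strictly decreases along every unbounded feasible direction, so there is no improving ray and the maximum is attained at a vertex.

The optimum lies where -6a + 9b = 6 and -2a - b = -8.
Solving simultaneously gives a = 11/4, b = 5/2.

a = 11/4, b = 5/2, maximum z = -7/2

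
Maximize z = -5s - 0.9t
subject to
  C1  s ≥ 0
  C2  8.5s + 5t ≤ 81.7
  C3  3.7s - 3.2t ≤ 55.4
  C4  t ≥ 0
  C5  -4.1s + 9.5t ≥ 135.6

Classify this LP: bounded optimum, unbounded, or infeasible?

bounded optimum

Extreme points and z = -5s - 0.9t:
  (0, 16.34) → z = -14.706
  (0, 1356/95) → z = -6102/475
  (1963/2025, 148757/10125) → z = -1829563/101250
The feasible region has finitely many vertices and no improving ray; the maximum is -6102/475 at (0, 1356/95).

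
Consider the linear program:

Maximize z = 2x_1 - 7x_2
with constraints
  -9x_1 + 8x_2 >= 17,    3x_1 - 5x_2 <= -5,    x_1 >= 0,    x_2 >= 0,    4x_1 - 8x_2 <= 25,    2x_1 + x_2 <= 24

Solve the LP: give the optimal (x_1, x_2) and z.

x_1 = 0, x_2 = 17/8, maximum z = -119/8

Vertices and z = 2x_1 - 7x_2:
  (0, 17/8) → z = -119/8
  (7, 10) → z = -56
  (0, 24) → z = -168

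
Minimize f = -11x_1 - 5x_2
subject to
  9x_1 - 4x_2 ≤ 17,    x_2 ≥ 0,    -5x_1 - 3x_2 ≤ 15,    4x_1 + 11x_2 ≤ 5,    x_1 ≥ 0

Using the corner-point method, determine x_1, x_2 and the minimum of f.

The binding constraints are x_2 = 0 and 4x_1 + 11x_2 = 5.
Solving simultaneously gives x_1 = 5/4, x_2 = 0.

x_1 = 5/4, x_2 = 0, minimum f = -55/4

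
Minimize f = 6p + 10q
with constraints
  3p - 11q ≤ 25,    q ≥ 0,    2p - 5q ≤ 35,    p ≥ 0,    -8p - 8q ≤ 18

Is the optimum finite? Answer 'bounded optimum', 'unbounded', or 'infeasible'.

bounded optimum

Corner points and f = 6p + 10q:
  (25/3, 0) → f = 50
  (260/7, 55/7) → f = 2110/7
  (0, 0) → f = 0
The feasible region has finitely many vertices and no improving ray; the minimum is 0 at (0, 0).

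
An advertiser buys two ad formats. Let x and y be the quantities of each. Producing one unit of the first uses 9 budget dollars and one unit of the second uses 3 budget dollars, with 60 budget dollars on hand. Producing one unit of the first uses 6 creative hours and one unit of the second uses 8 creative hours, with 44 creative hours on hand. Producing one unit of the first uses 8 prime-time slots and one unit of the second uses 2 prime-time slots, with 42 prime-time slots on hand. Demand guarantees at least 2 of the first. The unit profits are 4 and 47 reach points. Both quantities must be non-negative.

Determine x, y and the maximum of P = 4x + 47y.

Vertices and P = 4x + 47y:
  (21/4, 0) → P = 21
  (2, 0) → P = 8
  (62/13, 25/13) → P = 1423/13
  (2, 4) → P = 196

x = 2, y = 4, maximum P = 196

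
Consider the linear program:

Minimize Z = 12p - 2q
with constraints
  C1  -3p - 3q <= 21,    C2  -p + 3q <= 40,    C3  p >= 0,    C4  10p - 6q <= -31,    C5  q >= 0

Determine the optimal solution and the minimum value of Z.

p = 0, q = 40/3, minimum Z = -80/3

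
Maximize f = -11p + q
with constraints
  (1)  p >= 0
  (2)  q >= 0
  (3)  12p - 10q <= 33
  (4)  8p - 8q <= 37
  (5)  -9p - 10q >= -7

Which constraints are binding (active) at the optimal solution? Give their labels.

(1) and (5)

Vertices and f = -11p + q:
  (0, 0) → f = 0
  (0, 7/10) → f = 7/10
  (7/9, 0) → f = -77/9

The maximum is at (0, 7/10). Substituting into each constraint, equality holds for (1) and (5); the remaining constraints have slack.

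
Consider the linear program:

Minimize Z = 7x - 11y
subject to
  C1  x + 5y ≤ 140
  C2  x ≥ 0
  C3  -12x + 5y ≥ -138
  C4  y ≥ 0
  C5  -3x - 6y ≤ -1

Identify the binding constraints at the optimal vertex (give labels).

C1 and C2

Vertices and Z = 7x - 11y:
  (0, 28) → Z = -308
  (278/13, 1542/65) → Z = -7232/65
  (0, 1/6) → Z = -11/6
  (23/2, 0) → Z = 161/2
  (1/3, 0) → Z = 7/3

The minimum is at (0, 28). Substituting into each constraint, equality holds for C1 and C2; the remaining constraints have slack.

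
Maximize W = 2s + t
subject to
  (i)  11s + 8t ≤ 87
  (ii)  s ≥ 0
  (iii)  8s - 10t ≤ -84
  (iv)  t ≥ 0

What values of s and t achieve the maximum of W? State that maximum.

s = 33/29, t = 270/29, maximum W = 336/29

At the optimal vertex, 11s + 8t = 87 and 8s - 10t = -84.
Solving simultaneously gives s = 33/29, t = 270/29.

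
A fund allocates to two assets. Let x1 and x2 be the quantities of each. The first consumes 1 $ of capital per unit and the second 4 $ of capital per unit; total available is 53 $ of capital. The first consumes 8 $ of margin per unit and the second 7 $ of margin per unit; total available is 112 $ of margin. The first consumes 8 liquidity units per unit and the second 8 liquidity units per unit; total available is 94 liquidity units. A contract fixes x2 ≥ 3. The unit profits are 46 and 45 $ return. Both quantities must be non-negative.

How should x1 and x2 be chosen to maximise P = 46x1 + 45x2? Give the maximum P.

x1 = 35/4, x2 = 3, maximum P = 1075/2

Extreme points and P = 46x1 + 45x2:
  (0, 47/4) → P = 2115/4
  (0, 3) → P = 135
  (35/4, 3) → P = 1075/2

At the optimal vertex, 8x1 + 8x2 = 94 and x2 = 3.
Solving simultaneously gives x1 = 35/4, x2 = 3.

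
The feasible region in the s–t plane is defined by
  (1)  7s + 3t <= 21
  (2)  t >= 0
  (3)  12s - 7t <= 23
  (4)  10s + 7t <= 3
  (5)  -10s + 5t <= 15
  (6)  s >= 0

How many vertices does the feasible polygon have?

Pairwise boundary intersections that survive every other constraint:
  (3/10, 0)
  (0, 0)
  (0, 3/7)

3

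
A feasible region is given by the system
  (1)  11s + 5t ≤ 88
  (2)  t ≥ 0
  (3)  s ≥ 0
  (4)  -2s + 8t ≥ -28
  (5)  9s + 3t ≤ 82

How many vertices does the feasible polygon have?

3

The feasible vertices (each the meet of two boundaries and inside every other half-plane) are:
  (8, 0)
  (0, 88/5)
  (0, 0)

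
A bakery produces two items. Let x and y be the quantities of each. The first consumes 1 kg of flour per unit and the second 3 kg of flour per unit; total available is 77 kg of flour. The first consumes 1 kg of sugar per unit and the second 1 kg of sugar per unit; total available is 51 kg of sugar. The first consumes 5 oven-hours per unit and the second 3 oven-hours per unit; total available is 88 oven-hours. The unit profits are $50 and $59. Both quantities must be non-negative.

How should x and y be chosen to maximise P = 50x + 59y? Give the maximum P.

x = 11/4, y = 99/4, maximum P = 6391/4

Vertices and P = 50x + 59y:
  (0, 0) → P = 0
  (0, 77/3) → P = 4543/3
  (88/5, 0) → P = 880
  (11/4, 99/4) → P = 6391/4

At the optimal vertex, x + 3y = 77 and 5x + 3y = 88.
Solving simultaneously gives x = 11/4, y = 99/4.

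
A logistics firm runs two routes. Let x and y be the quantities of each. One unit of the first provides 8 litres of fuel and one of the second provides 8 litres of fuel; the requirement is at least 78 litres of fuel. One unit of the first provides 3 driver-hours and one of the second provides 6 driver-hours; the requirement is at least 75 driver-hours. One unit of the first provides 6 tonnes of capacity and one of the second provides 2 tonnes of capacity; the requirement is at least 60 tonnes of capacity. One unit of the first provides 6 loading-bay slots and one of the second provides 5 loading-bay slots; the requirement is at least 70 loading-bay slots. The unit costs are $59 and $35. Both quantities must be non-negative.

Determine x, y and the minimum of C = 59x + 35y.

x = 7, y = 9, minimum C = 728

The feasible region is unbounded (it extends along (0, 1), (1, 0)), but C strictly increases along every unbounded feasible direction, so there is no improving ray and the minimum is attained at a vertex.

The optimum lies where 3x + 6y = 75 and 6x + 2y = 60.
Solving simultaneously gives x = 7, y = 9.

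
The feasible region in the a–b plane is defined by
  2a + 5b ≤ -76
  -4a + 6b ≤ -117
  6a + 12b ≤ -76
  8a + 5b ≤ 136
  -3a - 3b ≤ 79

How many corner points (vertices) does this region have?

Pairwise boundary intersections that survive every other constraint:
  (129/32, -269/16)
  (106/3, -88/3)
  (-41/10, -667/30)
  (803/9, -1040/9)

4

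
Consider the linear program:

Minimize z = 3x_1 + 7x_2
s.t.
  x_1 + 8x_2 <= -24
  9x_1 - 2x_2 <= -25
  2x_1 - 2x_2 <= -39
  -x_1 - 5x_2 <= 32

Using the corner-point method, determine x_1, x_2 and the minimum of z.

x_1 = -136/3, x_2 = 8/3, minimum z = -352/3

Extreme points and z = 3x_1 + 7x_2:
  (-20, -1/2) → z = -127/2
  (-136/3, 8/3) → z = -352/3
  (-259/12, -25/12) → z = -238/3

The optimum lies where x_1 + 8x_2 = -24 and -x_1 - 5x_2 = 32.
Solving simultaneously gives x_1 = -136/3, x_2 = 8/3.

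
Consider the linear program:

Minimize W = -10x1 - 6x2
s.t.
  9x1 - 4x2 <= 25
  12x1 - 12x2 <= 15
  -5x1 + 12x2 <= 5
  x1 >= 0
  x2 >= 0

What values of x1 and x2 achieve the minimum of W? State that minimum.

x1 = 20/7, x2 = 45/28, minimum W = -535/14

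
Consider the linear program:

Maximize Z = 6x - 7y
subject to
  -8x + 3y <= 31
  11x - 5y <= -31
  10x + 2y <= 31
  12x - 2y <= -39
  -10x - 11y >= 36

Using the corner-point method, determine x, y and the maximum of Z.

x = -62/7, y = -93/7, maximum Z = 279/7

Feasible corners and Z = 6x - 7y:
  (-62/7, -93/7) → Z = 279/7
  (-449/118, 11/59) → Z = -1424/59
  (-7/2, -3/2) → Z = -21/2
  (-501/152, -21/76) → Z = -339/19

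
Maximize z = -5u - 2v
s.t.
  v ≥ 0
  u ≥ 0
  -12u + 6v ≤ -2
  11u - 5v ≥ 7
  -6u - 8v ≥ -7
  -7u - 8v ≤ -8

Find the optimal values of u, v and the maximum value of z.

u = 1, v = 1/8, maximum z = -21/4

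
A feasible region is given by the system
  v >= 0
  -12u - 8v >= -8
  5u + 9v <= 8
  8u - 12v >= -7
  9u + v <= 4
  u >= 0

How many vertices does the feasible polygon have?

Pairwise boundary intersections that survive every other constraint:
  (4/9, 0)
  (0, 0)
  (5/26, 37/52)
  (2/5, 2/5)
  (0, 7/12)

5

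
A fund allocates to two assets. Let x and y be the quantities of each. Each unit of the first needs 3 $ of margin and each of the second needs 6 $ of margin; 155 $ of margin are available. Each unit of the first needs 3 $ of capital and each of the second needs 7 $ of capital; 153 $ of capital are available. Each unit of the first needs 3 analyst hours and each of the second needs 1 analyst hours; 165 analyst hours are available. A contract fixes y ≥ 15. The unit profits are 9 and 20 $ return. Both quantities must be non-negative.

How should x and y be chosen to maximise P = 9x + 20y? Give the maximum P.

x = 16, y = 15, maximum P = 444

Feasible corners and P = 9x + 20y:
  (0, 153/7) → P = 3060/7
  (0, 15) → P = 300
  (16, 15) → P = 444

At the optimal vertex, 3x + 7y = 153 and y = 15.
Solving simultaneously gives x = 16, y = 15.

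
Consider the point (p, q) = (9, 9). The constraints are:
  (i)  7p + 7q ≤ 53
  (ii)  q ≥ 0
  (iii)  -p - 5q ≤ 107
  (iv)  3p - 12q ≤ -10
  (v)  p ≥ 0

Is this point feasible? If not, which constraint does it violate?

not feasible — violates (i)

Constraint (i): 7p + 7q = 126, which is not ≤ 53. All other constraints are satisfied.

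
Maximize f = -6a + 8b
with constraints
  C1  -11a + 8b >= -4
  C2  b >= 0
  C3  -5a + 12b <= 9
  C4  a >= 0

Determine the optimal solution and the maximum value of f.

Feasible corners and f = -6a + 8b:
  (4/11, 0) → f = -24/11
  (30/23, 119/92) → f = 58/23
  (0, 0) → f = 0
  (0, 3/4) → f = 6

At the optimal vertex, -5a + 12b = 9 and a = 0.
Solving simultaneously gives a = 0, b = 3/4.

a = 0, b = 3/4, maximum f = 6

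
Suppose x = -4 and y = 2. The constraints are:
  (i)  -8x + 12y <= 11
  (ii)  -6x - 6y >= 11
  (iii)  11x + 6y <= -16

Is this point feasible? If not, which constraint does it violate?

Constraint (i): -8x + 12y = 56, which is not ≤ 11. All other constraints are satisfied.

not feasible — violates (i)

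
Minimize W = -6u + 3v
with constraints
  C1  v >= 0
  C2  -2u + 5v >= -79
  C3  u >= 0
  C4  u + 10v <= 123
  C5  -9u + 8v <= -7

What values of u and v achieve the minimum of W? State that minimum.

Extreme points and W = -6u + 3v:
  (79/2, 0) → W = -237
  (7/9, 0) → W = -14/3
  (281/5, 167/25) → W = -7929/25
  (527/49, 550/49) → W = -216/7

u = 281/5, v = 167/25, minimum W = -7929/25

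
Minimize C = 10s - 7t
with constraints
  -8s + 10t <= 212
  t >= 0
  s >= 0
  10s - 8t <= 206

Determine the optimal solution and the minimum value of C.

Feasible corners and C = 10s - 7t:
  (0, 106/5) → C = -742/5
  (313/3, 314/3) → C = 932/3
  (0, 0) → C = 0
  (103/5, 0) → C = 206

s = 0, t = 106/5, minimum C = -742/5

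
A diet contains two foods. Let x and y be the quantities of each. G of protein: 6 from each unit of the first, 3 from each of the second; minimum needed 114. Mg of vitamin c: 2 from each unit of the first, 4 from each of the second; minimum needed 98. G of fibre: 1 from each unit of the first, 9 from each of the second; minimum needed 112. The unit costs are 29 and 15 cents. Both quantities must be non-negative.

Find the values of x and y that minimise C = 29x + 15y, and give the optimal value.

The feasible region is unbounded (it extends along (0, 1), (1, 0)), but C strictly increases along every unbounded feasible direction, so there is no improving ray and the minimum is attained at a vertex.

The binding constraints are 6x + 3y = 114 and 2x + 4y = 98.
Solving simultaneously gives x = 9, y = 20.

x = 9, y = 20, minimum C = 561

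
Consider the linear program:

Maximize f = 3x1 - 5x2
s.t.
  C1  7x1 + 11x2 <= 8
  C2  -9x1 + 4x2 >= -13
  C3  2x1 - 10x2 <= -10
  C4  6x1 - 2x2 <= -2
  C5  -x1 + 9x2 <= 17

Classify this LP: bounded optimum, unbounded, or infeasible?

bounded optimum

Corner points and f = 3x1 - 5x2:
  (-15/46, 43/46) → f = -130/23
  (-115/74, 127/74) → f = -490/37
The feasible region has finitely many vertices and no improving ray; the maximum is -130/23 at (-15/46, 43/46).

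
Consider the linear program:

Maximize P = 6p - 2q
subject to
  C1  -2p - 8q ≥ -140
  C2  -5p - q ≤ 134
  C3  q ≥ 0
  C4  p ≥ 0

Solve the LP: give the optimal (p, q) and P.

p = 70, q = 0, maximum P = 420

Feasible corners and P = 6p - 2q:
  (70, 0) → P = 420
  (0, 35/2) → P = -35
  (0, 0) → P = 0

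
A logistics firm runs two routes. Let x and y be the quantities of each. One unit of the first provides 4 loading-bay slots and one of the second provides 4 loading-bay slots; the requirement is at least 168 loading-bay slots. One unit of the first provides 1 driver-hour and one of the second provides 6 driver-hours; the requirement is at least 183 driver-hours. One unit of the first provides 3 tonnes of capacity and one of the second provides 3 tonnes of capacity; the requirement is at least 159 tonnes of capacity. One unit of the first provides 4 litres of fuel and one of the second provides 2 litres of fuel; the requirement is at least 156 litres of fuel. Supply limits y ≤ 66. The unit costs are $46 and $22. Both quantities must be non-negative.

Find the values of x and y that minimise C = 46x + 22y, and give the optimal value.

x = 6, y = 66, minimum C = 1728

Extreme points and C = 46x + 22y:
  (183, 0) → C = 8418
  (27, 26) → C = 1814
  (25, 28) → C = 1766
  (6, 66) → C = 1728
The feasible region is unbounded (it extends along (1, 0)), but C strictly increases along every unbounded feasible direction, so there is no improving ray and the minimum is attained at a vertex.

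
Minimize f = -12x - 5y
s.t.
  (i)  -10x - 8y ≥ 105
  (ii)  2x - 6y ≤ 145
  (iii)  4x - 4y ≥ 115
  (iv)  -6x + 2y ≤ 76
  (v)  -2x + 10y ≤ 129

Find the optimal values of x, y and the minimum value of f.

x = 265/38, y = -415/19, minimum f = 485/19

The binding constraints are -10x - 8y = 105 and 2x - 6y = 145.
Solving simultaneously gives x = 265/38, y = -415/19.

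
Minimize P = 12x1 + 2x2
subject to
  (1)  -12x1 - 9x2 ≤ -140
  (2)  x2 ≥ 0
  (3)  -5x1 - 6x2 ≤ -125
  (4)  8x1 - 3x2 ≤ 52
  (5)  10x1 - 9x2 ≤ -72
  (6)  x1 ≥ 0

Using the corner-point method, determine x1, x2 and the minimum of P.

Extreme points and P = 12x1 + 2x2:
  (33/5, 46/3) → P = 1648/15
  (0, 125/6) → P = 125/3
  (114/7, 548/21) → P = 5200/21
The feasible region is unbounded (it extends along (0, 1), (3, 8)), but P strictly increases along every unbounded feasible direction, so there is no improving ray and the minimum is attained at a vertex.

At the optimal vertex, -5x1 - 6x2 = -125 and x1 = 0.
Solving simultaneously gives x1 = 0, x2 = 125/6.

x1 = 0, x2 = 125/6, minimum P = 125/3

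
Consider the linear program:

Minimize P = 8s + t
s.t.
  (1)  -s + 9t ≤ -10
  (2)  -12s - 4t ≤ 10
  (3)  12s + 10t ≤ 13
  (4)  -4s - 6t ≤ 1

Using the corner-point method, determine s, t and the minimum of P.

Corner points and P = 8s + t:
  (217/118, -107/118) → P = 1629/118
  (17/14, -41/42) → P = 367/42
  (11/4, -2) → P = 20

The binding constraints are -s + 9t = -10 and -4s - 6t = 1.
Solving simultaneously gives s = 17/14, t = -41/42.

s = 17/14, t = -41/42, minimum P = 367/42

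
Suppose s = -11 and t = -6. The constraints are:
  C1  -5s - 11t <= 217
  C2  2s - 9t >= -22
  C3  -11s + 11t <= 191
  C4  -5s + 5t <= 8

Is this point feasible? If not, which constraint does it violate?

not feasible — violates C4

Constraint C4: -5s + 5t = 25, which is not ≤ 8. All other constraints are satisfied.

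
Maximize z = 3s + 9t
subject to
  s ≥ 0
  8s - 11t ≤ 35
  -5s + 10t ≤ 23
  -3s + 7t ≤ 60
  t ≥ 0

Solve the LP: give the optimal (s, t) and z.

Feasible corners and z = 3s + 9t:
  (0, 23/10) → z = 207/10
  (0, 0) → z = 0
  (603/25, 359/25) → z = 1008/5
  (35/8, 0) → z = 105/8

The binding constraints are 8s - 11t = 35 and -5s + 10t = 23.
Solving simultaneously gives s = 603/25, t = 359/25.

s = 603/25, t = 359/25, maximum z = 1008/5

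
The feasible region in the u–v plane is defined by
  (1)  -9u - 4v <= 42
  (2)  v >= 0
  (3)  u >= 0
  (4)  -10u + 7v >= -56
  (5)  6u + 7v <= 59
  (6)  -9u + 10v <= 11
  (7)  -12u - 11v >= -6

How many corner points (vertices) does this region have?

3

Pairwise boundary intersections that survive every other constraint:
  (0, 0)
  (1/2, 0)
  (0, 6/11)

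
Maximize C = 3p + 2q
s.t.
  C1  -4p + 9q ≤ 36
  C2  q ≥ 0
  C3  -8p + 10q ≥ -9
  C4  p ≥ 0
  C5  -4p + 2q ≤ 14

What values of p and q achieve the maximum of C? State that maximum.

p = 441/32, q = 81/8, maximum C = 1971/32

Feasible corners and C = 3p + 2q:
  (441/32, 81/8) → C = 1971/32
  (0, 4) → C = 8
  (9/8, 0) → C = 27/8
  (0, 0) → C = 0

The optimum lies where -4p + 9q = 36 and -8p + 10q = -9.
Solving simultaneously gives p = 441/32, q = 81/8.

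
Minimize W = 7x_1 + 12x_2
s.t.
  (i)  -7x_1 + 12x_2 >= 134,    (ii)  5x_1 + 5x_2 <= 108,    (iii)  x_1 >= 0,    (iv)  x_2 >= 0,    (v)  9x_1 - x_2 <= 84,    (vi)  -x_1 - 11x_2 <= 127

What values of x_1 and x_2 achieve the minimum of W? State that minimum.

x_1 = 0, x_2 = 67/6, minimum W = 134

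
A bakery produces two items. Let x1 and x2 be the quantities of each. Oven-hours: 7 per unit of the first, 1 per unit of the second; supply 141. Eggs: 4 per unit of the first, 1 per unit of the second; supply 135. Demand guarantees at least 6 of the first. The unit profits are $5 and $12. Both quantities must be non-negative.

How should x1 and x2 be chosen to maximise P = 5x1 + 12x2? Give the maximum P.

Extreme points and P = 5x1 + 12x2:
  (141/7, 0) → P = 705/7
  (6, 0) → P = 30
  (6, 99) → P = 1218

x1 = 6, x2 = 99, maximum P = 1218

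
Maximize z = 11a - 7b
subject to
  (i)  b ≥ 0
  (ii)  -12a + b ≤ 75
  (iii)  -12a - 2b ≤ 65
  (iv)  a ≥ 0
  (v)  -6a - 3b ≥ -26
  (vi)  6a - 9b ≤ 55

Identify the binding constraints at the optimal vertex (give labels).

(i) and (v)

Corner points and z = 11a - 7b:
  (0, 0) → z = 0
  (13/3, 0) → z = 143/3
  (0, 26/3) → z = -182/3

The maximum is at (13/3, 0). Substituting into each constraint, equality holds for (i) and (v); the remaining constraints have slack.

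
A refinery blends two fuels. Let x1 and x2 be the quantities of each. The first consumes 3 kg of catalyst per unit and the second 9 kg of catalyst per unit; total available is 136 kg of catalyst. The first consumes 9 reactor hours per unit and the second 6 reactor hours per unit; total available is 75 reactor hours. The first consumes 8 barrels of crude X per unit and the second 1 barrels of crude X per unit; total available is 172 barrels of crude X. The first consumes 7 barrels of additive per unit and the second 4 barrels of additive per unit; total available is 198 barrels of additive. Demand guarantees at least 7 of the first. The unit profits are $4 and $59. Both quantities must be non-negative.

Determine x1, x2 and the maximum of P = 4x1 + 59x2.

At the optimal vertex, 9x1 + 6x2 = 75 and x1 = 7.
Solving simultaneously gives x1 = 7, x2 = 2.

x1 = 7, x2 = 2, maximum P = 146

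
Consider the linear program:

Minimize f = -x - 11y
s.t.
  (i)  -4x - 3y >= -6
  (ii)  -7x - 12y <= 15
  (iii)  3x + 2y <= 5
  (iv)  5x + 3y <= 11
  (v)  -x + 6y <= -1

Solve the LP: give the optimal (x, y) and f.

Feasible corners and f = -x - 11y:
  (3, -2) → f = 19
  (13/9, 2/27) → f = -61/27
  (45/11, -40/11) → f = 395/11
  (-13/9, -11/27) → f = 160/27

x = 13/9, y = 2/27, minimum f = -61/27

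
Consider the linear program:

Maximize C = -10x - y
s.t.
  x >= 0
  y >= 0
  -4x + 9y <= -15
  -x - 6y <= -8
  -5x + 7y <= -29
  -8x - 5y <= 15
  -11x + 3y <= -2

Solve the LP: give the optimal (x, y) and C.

x = 230/37, y = 11/37, maximum C = -2311/37

Corner points and C = -10x - y:
  (8, 0) → C = -80
  (156/17, 41/17) → C = -1601/17
  (230/37, 11/37) → C = -2311/37
The feasible region is unbounded (it extends along (1, 0), (9, 4)), but C strictly decreases along every unbounded feasible direction, so there is no improving ray and the maximum is attained at a vertex.

The binding constraints are -x - 6y = -8 and -5x + 7y = -29.
Solving simultaneously gives x = 230/37, y = 11/37.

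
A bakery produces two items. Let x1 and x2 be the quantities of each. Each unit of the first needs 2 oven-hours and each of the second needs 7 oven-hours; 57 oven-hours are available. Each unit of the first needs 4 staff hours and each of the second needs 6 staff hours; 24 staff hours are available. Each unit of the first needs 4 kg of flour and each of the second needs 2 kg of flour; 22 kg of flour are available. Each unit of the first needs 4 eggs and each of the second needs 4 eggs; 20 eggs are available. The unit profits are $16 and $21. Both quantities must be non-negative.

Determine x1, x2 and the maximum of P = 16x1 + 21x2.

Feasible corners and P = 16x1 + 21x2:
  (0, 0) → P = 0
  (0, 4) → P = 84
  (5, 0) → P = 80
  (3, 2) → P = 90

x1 = 3, x2 = 2, maximum P = 90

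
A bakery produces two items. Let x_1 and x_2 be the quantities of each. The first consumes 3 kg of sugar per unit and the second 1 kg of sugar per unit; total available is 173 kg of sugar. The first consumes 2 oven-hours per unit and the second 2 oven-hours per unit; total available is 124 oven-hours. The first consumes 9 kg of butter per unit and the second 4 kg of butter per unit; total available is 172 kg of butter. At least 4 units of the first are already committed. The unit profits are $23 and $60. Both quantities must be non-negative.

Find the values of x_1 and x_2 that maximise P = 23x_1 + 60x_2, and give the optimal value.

Vertices and P = 23x_1 + 60x_2:
  (172/9, 0) → P = 3956/9
  (4, 0) → P = 92
  (4, 34) → P = 2132

x_1 = 4, x_2 = 34, maximum P = 2132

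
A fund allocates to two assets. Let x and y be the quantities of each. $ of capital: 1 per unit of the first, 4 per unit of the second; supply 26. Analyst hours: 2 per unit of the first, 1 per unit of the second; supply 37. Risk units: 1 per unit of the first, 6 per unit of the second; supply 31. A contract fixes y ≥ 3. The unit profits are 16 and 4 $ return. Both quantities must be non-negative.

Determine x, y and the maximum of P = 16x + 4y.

Vertices and P = 16x + 4y:
  (0, 31/6) → P = 62/3
  (0, 3) → P = 12
  (13, 3) → P = 220

The optimum lies where x + 6y = 31 and y = 3.
Solving simultaneously gives x = 13, y = 3.

x = 13, y = 3, maximum P = 220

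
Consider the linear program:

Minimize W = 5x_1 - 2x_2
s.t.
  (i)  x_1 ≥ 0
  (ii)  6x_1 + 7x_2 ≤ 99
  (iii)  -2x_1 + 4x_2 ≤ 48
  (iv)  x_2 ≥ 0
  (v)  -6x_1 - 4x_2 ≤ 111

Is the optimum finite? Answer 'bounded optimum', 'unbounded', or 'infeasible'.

Corner points and W = 5x_1 - 2x_2:
  (0, 12) → W = -24
  (0, 0) → W = 0
  (30/19, 243/19) → W = -336/19
  (33/2, 0) → W = 165/2
The feasible region has finitely many vertices and no improving ray; the minimum is -24 at (0, 12).

bounded optimum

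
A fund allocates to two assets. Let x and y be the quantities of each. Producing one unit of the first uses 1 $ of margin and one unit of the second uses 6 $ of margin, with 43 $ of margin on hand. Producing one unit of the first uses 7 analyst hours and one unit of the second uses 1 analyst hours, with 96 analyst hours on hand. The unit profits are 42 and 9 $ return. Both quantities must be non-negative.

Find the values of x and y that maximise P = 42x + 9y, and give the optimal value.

x = 13, y = 5, maximum P = 591

Feasible corners and P = 42x + 9y:
  (0, 0) → P = 0
  (0, 43/6) → P = 129/2
  (96/7, 0) → P = 576
  (13, 5) → P = 591

The binding constraints are x + 6y = 43 and 7x + y = 96.
Solving simultaneously gives x = 13, y = 5.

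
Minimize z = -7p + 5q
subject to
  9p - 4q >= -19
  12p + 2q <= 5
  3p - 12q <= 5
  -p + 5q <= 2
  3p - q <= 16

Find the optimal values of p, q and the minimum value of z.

Corner points and z = -7p + 5q:
  (-31/12, -17/16) → z = 613/48
  (-87/41, -1/41) → z = 604/41
  (7/15, -3/10) → z = -143/30
  (21/62, 29/62) → z = -1/31

The optimum lies where 12p + 2q = 5 and 3p - 12q = 5.
Solving simultaneously gives p = 7/15, q = -3/10.

p = 7/15, q = -3/10, minimum z = -143/30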